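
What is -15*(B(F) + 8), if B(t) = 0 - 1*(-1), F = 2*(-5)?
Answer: -135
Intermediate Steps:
F = -10
B(t) = 1 (B(t) = 0 + 1 = 1)
-15*(B(F) + 8) = -15*(1 + 8) = -15*9 = -135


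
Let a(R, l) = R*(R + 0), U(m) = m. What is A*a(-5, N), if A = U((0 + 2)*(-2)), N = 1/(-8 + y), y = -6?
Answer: -100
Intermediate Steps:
N = -1/14 (N = 1/(-8 - 6) = 1/(-14) = -1/14 ≈ -0.071429)
a(R, l) = R**2 (a(R, l) = R*R = R**2)
A = -4 (A = (0 + 2)*(-2) = 2*(-2) = -4)
A*a(-5, N) = -4*(-5)**2 = -4*25 = -100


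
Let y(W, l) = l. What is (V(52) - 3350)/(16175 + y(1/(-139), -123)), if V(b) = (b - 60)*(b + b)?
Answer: -2091/8026 ≈ -0.26053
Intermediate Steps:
V(b) = 2*b*(-60 + b) (V(b) = (-60 + b)*(2*b) = 2*b*(-60 + b))
(V(52) - 3350)/(16175 + y(1/(-139), -123)) = (2*52*(-60 + 52) - 3350)/(16175 - 123) = (2*52*(-8) - 3350)/16052 = (-832 - 3350)*(1/16052) = -4182*1/16052 = -2091/8026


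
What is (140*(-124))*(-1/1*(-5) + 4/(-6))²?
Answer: -2933840/9 ≈ -3.2598e+5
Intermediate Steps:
(140*(-124))*(-1/1*(-5) + 4/(-6))² = -17360*(-1*1*(-5) + 4*(-⅙))² = -17360*(-1*(-5) - ⅔)² = -17360*(5 - ⅔)² = -17360*(13/3)² = -17360*169/9 = -2933840/9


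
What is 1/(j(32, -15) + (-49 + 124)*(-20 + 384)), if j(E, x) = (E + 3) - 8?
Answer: 1/27327 ≈ 3.6594e-5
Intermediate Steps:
j(E, x) = -5 + E (j(E, x) = (3 + E) - 8 = -5 + E)
1/(j(32, -15) + (-49 + 124)*(-20 + 384)) = 1/((-5 + 32) + (-49 + 124)*(-20 + 384)) = 1/(27 + 75*364) = 1/(27 + 27300) = 1/27327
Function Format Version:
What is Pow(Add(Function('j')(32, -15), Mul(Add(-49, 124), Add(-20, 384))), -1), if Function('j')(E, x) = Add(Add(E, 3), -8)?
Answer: Rational(1, 27327) ≈ 3.6594e-5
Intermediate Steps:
Function('j')(E, x) = Add(-5, E) (Function('j')(E, x) = Add(Add(3, E), -8) = Add(-5, E))
Pow(Add(Function('j')(32, -15), Mul(Add(-49, 124), Add(-20, 384))), -1) = Pow(Add(Add(-5, 32), Mul(Add(-49, 124), Add(-20, 384))), -1) = Pow(Add(27, Mul(75, 364)), -1) = Pow(Add(27, 27300), -1) = Pow(27327, -1) = Rational(1, 27327)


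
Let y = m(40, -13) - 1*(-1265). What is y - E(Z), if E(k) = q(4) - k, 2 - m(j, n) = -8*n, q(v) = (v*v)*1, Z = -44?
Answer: 1103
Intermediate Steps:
q(v) = v**2 (q(v) = v**2*1 = v**2)
m(j, n) = 2 + 8*n (m(j, n) = 2 - (-8)*n = 2 + 8*n)
E(k) = 16 - k (E(k) = 4**2 - k = 16 - k)
y = 1163 (y = (2 + 8*(-13)) - 1*(-1265) = (2 - 104) + 1265 = -102 + 1265 = 1163)
y - E(Z) = 1163 - (16 - 1*(-44)) = 1163 - (16 + 44) = 1163 - 1*60 = 1163 - 60 = 1103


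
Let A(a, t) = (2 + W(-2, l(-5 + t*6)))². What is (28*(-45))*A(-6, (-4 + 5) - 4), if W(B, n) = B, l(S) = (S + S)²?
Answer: 0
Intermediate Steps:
l(S) = 4*S² (l(S) = (2*S)² = 4*S²)
A(a, t) = 0 (A(a, t) = (2 - 2)² = 0² = 0)
(28*(-45))*A(-6, (-4 + 5) - 4) = (28*(-45))*0 = -1260*0 = 0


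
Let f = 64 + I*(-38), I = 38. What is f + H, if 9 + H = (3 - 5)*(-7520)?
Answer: 13651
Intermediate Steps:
f = -1380 (f = 64 + 38*(-38) = 64 - 1444 = -1380)
H = 15031 (H = -9 + (3 - 5)*(-7520) = -9 - 2*(-7520) = -9 + 15040 = 15031)
f + H = -1380 + 15031 = 13651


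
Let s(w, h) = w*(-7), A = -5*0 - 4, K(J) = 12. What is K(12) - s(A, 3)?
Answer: -16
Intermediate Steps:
A = -4 (A = 0 - 4 = -4)
s(w, h) = -7*w
K(12) - s(A, 3) = 12 - (-7)*(-4) = 12 - 1*28 = 12 - 28 = -16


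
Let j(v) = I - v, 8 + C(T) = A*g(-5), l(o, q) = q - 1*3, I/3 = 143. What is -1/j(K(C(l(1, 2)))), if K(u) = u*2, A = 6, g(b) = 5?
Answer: -1/385 ≈ -0.0025974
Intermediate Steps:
I = 429 (I = 3*143 = 429)
l(o, q) = -3 + q (l(o, q) = q - 3 = -3 + q)
C(T) = 22 (C(T) = -8 + 6*5 = -8 + 30 = 22)
K(u) = 2*u
j(v) = 429 - v
-1/j(K(C(l(1, 2)))) = -1/(429 - 2*22) = -1/(429 - 1*44) = -1/(429 - 44) = -1/385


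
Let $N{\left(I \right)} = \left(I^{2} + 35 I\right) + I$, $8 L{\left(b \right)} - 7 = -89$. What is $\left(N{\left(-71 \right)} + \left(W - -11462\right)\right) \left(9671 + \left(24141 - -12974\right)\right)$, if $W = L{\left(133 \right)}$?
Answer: $\frac{1304089571}{2} \approx 6.5204 \cdot 10^{8}$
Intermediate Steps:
$L{\left(b \right)} = - \frac{41}{4}$ ($L{\left(b \right)} = \frac{7}{8} + \frac{1}{8} \left(-89\right) = \frac{7}{8} - \frac{89}{8} = - \frac{41}{4}$)
$W = - \frac{41}{4} \approx -10.25$
$N{\left(I \right)} = I^{2} + 36 I$
$\left(N{\left(-71 \right)} + \left(W - -11462\right)\right) \left(9671 + \left(24141 - -12974\right)\right) = \left(- 71 \left(36 - 71\right) - - \frac{45807}{4}\right) \left(9671 + \left(24141 - -12974\right)\right) = \left(\left(-71\right) \left(-35\right) + \left(- \frac{41}{4} + 11462\right)\right) \left(9671 + \left(24141 + 12974\right)\right) = \left(2485 + \frac{45807}{4}\right) \left(9671 + 37115\right) = \frac{55747}{4} \cdot 46786 = \frac{1304089571}{2}$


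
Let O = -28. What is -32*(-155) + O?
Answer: 4932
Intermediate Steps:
-32*(-155) + O = -32*(-155) - 28 = 4960 - 28 = 4932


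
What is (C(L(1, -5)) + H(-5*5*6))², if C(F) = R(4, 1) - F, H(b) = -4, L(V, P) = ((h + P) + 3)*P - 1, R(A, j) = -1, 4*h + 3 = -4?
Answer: 8281/16 ≈ 517.56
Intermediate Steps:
h = -7/4 (h = -¾ + (¼)*(-4) = -¾ - 1 = -7/4 ≈ -1.7500)
L(V, P) = -1 + P*(5/4 + P) (L(V, P) = ((-7/4 + P) + 3)*P - 1 = (5/4 + P)*P - 1 = P*(5/4 + P) - 1 = -1 + P*(5/4 + P))
C(F) = -1 - F
(C(L(1, -5)) + H(-5*5*6))² = ((-1 - (-1 + (-5)² + (5/4)*(-5))) - 4)² = ((-1 - (-1 + 25 - 25/4)) - 4)² = ((-1 - 1*71/4) - 4)² = ((-1 - 71/4) - 4)² = (-75/4 - 4)² = (-91/4)² = 8281/16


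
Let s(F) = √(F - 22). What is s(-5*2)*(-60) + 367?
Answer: 367 - 240*I*√2 ≈ 367.0 - 339.41*I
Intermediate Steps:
s(F) = √(-22 + F)
s(-5*2)*(-60) + 367 = √(-22 - 5*2)*(-60) + 367 = √(-22 - 10)*(-60) + 367 = √(-32)*(-60) + 367 = (4*I*√2)*(-60) + 367 = -240*I*√2 + 367 = 367 - 240*I*√2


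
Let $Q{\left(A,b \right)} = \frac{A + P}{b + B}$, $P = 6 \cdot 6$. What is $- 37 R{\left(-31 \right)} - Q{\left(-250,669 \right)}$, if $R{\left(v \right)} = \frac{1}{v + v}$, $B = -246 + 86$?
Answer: $\frac{32101}{31558} \approx 1.0172$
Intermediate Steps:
$B = -160$
$P = 36$
$R{\left(v \right)} = \frac{1}{2 v}$
$Q{\left(A,b \right)} = \frac{36 + A}{-160 + b}$ ($Q{\left(A,b \right)} = \frac{A + 36}{b - 160} = \frac{36 + A}{-160 + b}$)
$- 37 R{\left(-31 \right)} - Q{\left(-250,669 \right)} = - 37 \frac{1}{2 \left(-31\right)} - \frac{36 - 250}{-160 + 669} = - 37 \cdot \frac{1}{2} \left(- \frac{1}{31}\right) - \frac{1}{509} \left(-214\right) = \left(-37\right) \left(- \frac{1}{62}\right) - \frac{1}{509} \left(-214\right) = \frac{37}{62} - - \frac{214}{509} = \frac{37}{62} + \frac{214}{509} = \frac{32101}{31558}$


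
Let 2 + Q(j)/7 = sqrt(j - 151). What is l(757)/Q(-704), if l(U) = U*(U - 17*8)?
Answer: -940194/6013 - 1410291*I*sqrt(95)/6013 ≈ -156.36 - 2286.0*I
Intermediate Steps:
l(U) = U*(-136 + U) (l(U) = U*(U - 136) = U*(-136 + U))
Q(j) = -14 + 7*sqrt(-151 + j) (Q(j) = -14 + 7*sqrt(j - 151) = -14 + 7*sqrt(-151 + j))
l(757)/Q(-704) = (757*(-136 + 757))/(-14 + 7*sqrt(-151 - 704)) = (757*621)/(-14 + 7*sqrt(-855)) = 470097/(-14 + 7*(3*I*sqrt(95))) = 470097/(-14 + 21*I*sqrt(95))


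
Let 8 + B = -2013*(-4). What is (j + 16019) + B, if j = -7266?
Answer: 16797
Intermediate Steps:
B = 8044 (B = -8 - 2013*(-4) = -8 + 8052 = 8044)
(j + 16019) + B = (-7266 + 16019) + 8044 = 8753 + 8044 = 16797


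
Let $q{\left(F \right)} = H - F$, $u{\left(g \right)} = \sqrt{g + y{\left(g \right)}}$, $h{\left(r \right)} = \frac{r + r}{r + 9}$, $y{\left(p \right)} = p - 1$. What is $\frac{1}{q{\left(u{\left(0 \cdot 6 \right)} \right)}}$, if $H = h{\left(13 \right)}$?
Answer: $\frac{143}{290} + \frac{121 i}{290} \approx 0.4931 + 0.41724 i$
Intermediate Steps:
$y{\left(p \right)} = -1 + p$ ($y{\left(p \right)} = p - 1 = -1 + p$)
$h{\left(r \right)} = \frac{2 r}{9 + r}$
$H = \frac{13}{11}$ ($H = 2 \cdot 13 \frac{1}{9 + 13} = 2 \cdot 13 \cdot \frac{1}{22} = \frac{13}{11} \approx 1.1818$)
$u{\left(g \right)} = \sqrt{-1 + 2 g}$ ($u{\left(g \right)} = \sqrt{g + \left(-1 + g\right)} = \sqrt{-1 + 2 g}$)
$q{\left(F \right)} = \frac{13}{11} - F$
$\frac{1}{q{\left(u{\left(0 \cdot 6 \right)} \right)}} = \frac{1}{\frac{13}{11} - \sqrt{-1 + 2 \cdot 0 \cdot 6}} = \frac{1}{\frac{13}{11} - \sqrt{-1 + 2 \cdot 0}} = \frac{1}{\frac{13}{11} - \sqrt{-1 + 0}} = \frac{1}{\frac{13}{11} - \sqrt{-1}} = \frac{1}{\frac{13}{11} - i} = \frac{121 \left(\frac{13}{11} + i\right)}{290}$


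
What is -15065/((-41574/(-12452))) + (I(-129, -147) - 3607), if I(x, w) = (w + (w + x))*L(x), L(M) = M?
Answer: 965510830/20787 ≈ 46448.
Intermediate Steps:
I(x, w) = x*(x + 2*w) (I(x, w) = (w + (w + x))*x = (x + 2*w)*x = x*(x + 2*w))
-15065/((-41574/(-12452))) + (I(-129, -147) - 3607) = -15065/((-41574/(-12452))) + (-129*(-129 + 2*(-147)) - 3607) = -15065/((-41574*(-1/12452))) + (-129*(-129 - 294) - 3607) = -15065/20787/6226 + (-129*(-423) - 3607) = -15065*6226/20787 + (54567 - 3607) = -93794690/20787 + 50960 = 965510830/20787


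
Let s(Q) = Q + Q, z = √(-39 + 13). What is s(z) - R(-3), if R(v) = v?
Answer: 3 + 2*I*√26 ≈ 3.0 + 10.198*I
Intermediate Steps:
z = I*√26 (z = √(-26) = I*√26 ≈ 5.099*I)
s(Q) = 2*Q
s(z) - R(-3) = 2*(I*√26) - 1*(-3) = 2*I*√26 + 3 = 3 + 2*I*√26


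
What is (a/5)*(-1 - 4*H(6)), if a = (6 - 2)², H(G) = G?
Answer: -80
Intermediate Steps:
a = 16 (a = 4² = 16)
(a/5)*(-1 - 4*H(6)) = (16/5)*(-1 - 4*6) = ((⅕)*16)*(-1 - 24) = (16/5)*(-25) = -80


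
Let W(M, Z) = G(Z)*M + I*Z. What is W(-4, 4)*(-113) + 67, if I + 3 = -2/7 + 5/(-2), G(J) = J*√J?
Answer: 44087/7 ≈ 6298.1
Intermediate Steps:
G(J) = J^(3/2)
I = -81/14 (I = -3 + (-2/7 + 5/(-2)) = -3 + (-2*⅐ + 5*(-½)) = -3 + (-2/7 - 5/2) = -3 - 39/14 = -81/14 ≈ -5.7857)
W(M, Z) = -81*Z/14 + M*Z^(3/2) (W(M, Z) = Z^(3/2)*M - 81*Z/14 = M*Z^(3/2) - 81*Z/14 = -81*Z/14 + M*Z^(3/2))
W(-4, 4)*(-113) + 67 = (-81/14*4 - 4*4^(3/2))*(-113) + 67 = (-162/7 - 4*8)*(-113) + 67 = (-162/7 - 32)*(-113) + 67 = -386/7*(-113) + 67 = 43618/7 + 67 = 44087/7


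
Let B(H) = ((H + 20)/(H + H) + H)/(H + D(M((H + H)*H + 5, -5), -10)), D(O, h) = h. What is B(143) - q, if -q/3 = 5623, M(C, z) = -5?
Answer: 641704083/38038 ≈ 16870.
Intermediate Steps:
B(H) = (H + (20 + H)/(2*H))/(-10 + H) (B(H) = ((H + 20)/(H + H) + H)/(H - 10) = ((20 + H)/((2*H)) + H)/(-10 + H) = ((20 + H)*(1/(2*H)) + H)/(-10 + H) = ((20 + H)/(2*H) + H)/(-10 + H) = (H + (20 + H)/(2*H))/(-10 + H))
q = -16869 (q = -3*5623 = -16869)
B(143) - q = (10 + 143² + (½)*143)/(143*(-10 + 143)) - 1*(-16869) = (1/143)*(10 + 20449 + 143/2)/133 + 16869 = (1/143)*(1/133)*(41061/2) + 16869 = 41061/38038 + 16869 = 641704083/38038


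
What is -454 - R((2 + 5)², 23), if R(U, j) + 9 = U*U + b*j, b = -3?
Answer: -2777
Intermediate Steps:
R(U, j) = -9 + U² - 3*j (R(U, j) = -9 + (U*U - 3*j) = -9 + (U² - 3*j) = -9 + U² - 3*j)
-454 - R((2 + 5)², 23) = -454 - (-9 + ((2 + 5)²)² - 3*23) = -454 - (-9 + (7²)² - 69) = -454 - (-9 + 49² - 69) = -454 - (-9 + 2401 - 69) = -454 - 1*2323 = -454 - 2323 = -2777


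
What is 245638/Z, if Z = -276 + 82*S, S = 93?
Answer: 122819/3675 ≈ 33.420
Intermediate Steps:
Z = 7350 (Z = -276 + 82*93 = -276 + 7626 = 7350)
245638/Z = 245638/7350 = 245638*(1/7350) = 122819/3675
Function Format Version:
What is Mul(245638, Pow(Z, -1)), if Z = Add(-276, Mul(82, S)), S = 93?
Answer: Rational(122819, 3675) ≈ 33.420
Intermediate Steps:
Z = 7350 (Z = Add(-276, Mul(82, 93)) = Add(-276, 7626) = 7350)
Mul(245638, Pow(Z, -1)) = Mul(245638, Pow(7350, -1)) = Mul(245638, Rational(1, 7350)) = Rational(122819, 3675)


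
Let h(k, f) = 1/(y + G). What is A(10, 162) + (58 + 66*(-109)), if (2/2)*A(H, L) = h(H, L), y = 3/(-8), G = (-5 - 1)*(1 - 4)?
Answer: -1006168/141 ≈ -7135.9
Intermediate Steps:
G = 18 (G = -6*(-3) = 18)
y = -3/8 (y = 3*(-1/8) = -3/8 ≈ -0.37500)
h(k, f) = 8/141 (h(k, f) = 1/(-3/8 + 18) = 1/(141/8) = 8/141)
A(H, L) = 8/141
A(10, 162) + (58 + 66*(-109)) = 8/141 + (58 + 66*(-109)) = 8/141 + (58 - 7194) = 8/141 - 7136 = -1006168/141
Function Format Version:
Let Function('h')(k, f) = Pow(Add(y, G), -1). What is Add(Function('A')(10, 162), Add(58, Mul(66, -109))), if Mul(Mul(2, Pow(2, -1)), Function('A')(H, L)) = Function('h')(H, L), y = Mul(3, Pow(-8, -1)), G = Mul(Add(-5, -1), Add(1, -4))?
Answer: Rational(-1006168, 141) ≈ -7135.9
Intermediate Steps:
G = 18 (G = Mul(-6, -3) = 18)
y = Rational(-3, 8) (y = Mul(3, Rational(-1, 8)) = Rational(-3, 8) ≈ -0.37500)
Function('h')(k, f) = Rational(8, 141) (Function('h')(k, f) = Pow(Add(Rational(-3, 8), 18), -1) = Pow(Rational(141, 8), -1) = Rational(8, 141))
Function('A')(H, L) = Rational(8, 141)
Add(Function('A')(10, 162), Add(58, Mul(66, -109))) = Add(Rational(8, 141), Add(58, Mul(66, -109))) = Add(Rational(8, 141), Add(58, -7194)) = Add(Rational(8, 141), -7136) = Rational(-1006168, 141)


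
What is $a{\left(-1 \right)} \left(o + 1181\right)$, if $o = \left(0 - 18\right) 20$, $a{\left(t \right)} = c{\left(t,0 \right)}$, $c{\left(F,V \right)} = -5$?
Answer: $-4105$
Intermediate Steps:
$a{\left(t \right)} = -5$
$o = -360$ ($o = \left(-18\right) 20 = -360$)
$a{\left(-1 \right)} \left(o + 1181\right) = - 5 \left(-360 + 1181\right) = \left(-5\right) 821 = -4105$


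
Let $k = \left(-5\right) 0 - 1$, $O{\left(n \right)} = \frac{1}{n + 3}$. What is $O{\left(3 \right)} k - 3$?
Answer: $- \frac{19}{6} \approx -3.1667$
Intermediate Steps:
$O{\left(n \right)} = \frac{1}{3 + n}$
$k = -1$ ($k = 0 - 1 = -1$)
$O{\left(3 \right)} k - 3 = \frac{1}{3 + 3} \left(-1\right) - 3 = \frac{1}{6} \left(-1\right) - 3 = - \frac{1}{6} - 3 = - \frac{19}{6}$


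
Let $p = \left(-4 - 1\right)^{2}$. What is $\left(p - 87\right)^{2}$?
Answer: $3844$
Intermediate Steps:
$p = 25$ ($p = \left(-5\right)^{2} = 25$)
$\left(p - 87\right)^{2} = \left(25 - 87\right)^{2} = \left(-62\right)^{2} = 3844$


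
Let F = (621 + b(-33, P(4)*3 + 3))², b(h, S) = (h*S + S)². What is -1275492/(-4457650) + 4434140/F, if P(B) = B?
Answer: 34046834921023486/118953955868061825 ≈ 0.28622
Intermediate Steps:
b(h, S) = (S + S*h)² (b(h, S) = (S*h + S)² = (S + S*h)²)
F = 53370702441 (F = (621 + (4*3 + 3)²*(1 - 33)²)² = (621 + (12 + 3)²*(-32)²)² = (621 + 15²*1024)² = (621 + 225*1024)² = (621 + 230400)² = 231021² = 53370702441)
-1275492/(-4457650) + 4434140/F = -1275492/(-4457650) + 4434140/53370702441 = -1275492*(-1/4457650) + 4434140*(1/53370702441) = 637746/2228825 + 4434140/53370702441 = 34046834921023486/118953955868061825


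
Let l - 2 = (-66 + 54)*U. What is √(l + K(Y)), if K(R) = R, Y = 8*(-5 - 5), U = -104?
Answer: 3*√130 ≈ 34.205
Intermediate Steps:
Y = -80 (Y = 8*(-10) = -80)
l = 1250 (l = 2 + (-66 + 54)*(-104) = 2 - 12*(-104) = 2 + 1248 = 1250)
√(l + K(Y)) = √(1250 - 80) = √1170 = 3*√130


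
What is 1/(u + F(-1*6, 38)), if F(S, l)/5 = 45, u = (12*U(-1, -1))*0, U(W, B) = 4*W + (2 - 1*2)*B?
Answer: 1/225 ≈ 0.0044444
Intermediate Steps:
U(W, B) = 4*W (U(W, B) = 4*W + (2 - 2)*B = 4*W + 0*B = 4*W + 0 = 4*W)
u = 0 (u = (12*(4*(-1)))*0 = (12*(-4))*0 = -48*0 = 0)
F(S, l) = 225 (F(S, l) = 5*45 = 225)
1/(u + F(-1*6, 38)) = 1/(0 + 225) = 1/225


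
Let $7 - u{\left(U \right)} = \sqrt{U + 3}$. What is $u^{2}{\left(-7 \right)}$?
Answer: $45 - 28 i \approx 45.0 - 28.0 i$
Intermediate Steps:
$u{\left(U \right)} = 7 - \sqrt{3 + U}$ ($u{\left(U \right)} = 7 - \sqrt{U + 3} = 7 - \sqrt{3 + U}$)
$u^{2}{\left(-7 \right)} = \left(7 - \sqrt{3 - 7}\right)^{2} = \left(7 - \sqrt{-4}\right)^{2} = \left(7 - 2 i\right)^{2}$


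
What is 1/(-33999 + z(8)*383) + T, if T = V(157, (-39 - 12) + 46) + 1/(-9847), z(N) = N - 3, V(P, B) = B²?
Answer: 7898236769/315931148 ≈ 25.000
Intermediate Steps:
z(N) = -3 + N
T = 246174/9847 (T = ((-39 - 12) + 46)² + 1/(-9847) = (-51 + 46)² - 1/9847 = (-5)² - 1/9847 = 25 - 1/9847 = 246174/9847 ≈ 25.000)
1/(-33999 + z(8)*383) + T = 1/(-33999 + (-3 + 8)*383) + 246174/9847 = 1/(-33999 + 5*383) + 246174/9847 = 1/(-33999 + 1915) + 246174/9847 = 1/(-32084) + 246174/9847 = -1/32084 + 246174/9847 = 7898236769/315931148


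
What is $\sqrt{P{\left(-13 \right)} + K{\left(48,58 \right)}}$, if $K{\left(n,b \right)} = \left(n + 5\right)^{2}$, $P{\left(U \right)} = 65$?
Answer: $\sqrt{2874} \approx 53.61$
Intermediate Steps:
$K{\left(n,b \right)} = \left(5 + n\right)^{2}$
$\sqrt{P{\left(-13 \right)} + K{\left(48,58 \right)}} = \sqrt{65 + \left(5 + 48\right)^{2}} = \sqrt{65 + 53^{2}} = \sqrt{65 + 2809} = \sqrt{2874}$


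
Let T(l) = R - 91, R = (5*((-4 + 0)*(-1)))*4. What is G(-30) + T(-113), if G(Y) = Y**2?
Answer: 889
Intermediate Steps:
R = 80 (R = (5*(-4*(-1)))*4 = (5*4)*4 = 20*4 = 80)
T(l) = -11 (T(l) = 80 - 91 = -11)
G(-30) + T(-113) = (-30)**2 - 11 = 900 - 11 = 889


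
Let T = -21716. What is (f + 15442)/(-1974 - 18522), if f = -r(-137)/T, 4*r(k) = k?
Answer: -447117917/593454848 ≈ -0.75342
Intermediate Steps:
r(k) = k/4
f = -137/86864 (f = -(¼)*(-137)/(-21716) = -(-137)*(-1)/(4*21716) = -1*137/86864 = -137/86864 ≈ -0.0015772)
(f + 15442)/(-1974 - 18522) = (-137/86864 + 15442)/(-1974 - 18522) = (1341353751/86864)/(-20496) = (1341353751/86864)*(-1/20496) = -447117917/593454848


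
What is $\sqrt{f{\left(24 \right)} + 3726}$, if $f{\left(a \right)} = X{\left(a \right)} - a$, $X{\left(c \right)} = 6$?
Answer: $6 \sqrt{103} \approx 60.893$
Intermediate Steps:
$f{\left(a \right)} = 6 - a$
$\sqrt{f{\left(24 \right)} + 3726} = \sqrt{\left(6 - 24\right) + 3726} = \sqrt{-18 + 3726} = \sqrt{3708} = 6 \sqrt{103}$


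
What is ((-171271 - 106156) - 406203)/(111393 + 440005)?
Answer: -341815/275699 ≈ -1.2398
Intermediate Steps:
((-171271 - 106156) - 406203)/(111393 + 440005) = (-277427 - 406203)/551398 = -683630*1/551398 = -341815/275699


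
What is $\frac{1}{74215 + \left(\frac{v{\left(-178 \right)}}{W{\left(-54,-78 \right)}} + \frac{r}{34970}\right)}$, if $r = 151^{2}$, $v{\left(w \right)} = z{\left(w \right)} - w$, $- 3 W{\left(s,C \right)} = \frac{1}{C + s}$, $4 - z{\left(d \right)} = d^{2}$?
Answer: $- \frac{34970}{433648154889} \approx -8.0641 \cdot 10^{-8}$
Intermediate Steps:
$z{\left(d \right)} = 4 - d^{2}$
$W{\left(s,C \right)} = - \frac{1}{3 \left(C + s\right)}$
$v{\left(w \right)} = 4 - w - w^{2}$ ($v{\left(w \right)} = \left(4 - w^{2}\right) - w = 4 - w - w^{2}$)
$r = 22801$
$\frac{1}{74215 + \left(\frac{v{\left(-178 \right)}}{W{\left(-54,-78 \right)}} + \frac{r}{34970}\right)} = \frac{1}{74215 + \left(\frac{4 - -178 - \left(-178\right)^{2}}{\left(-1\right) \frac{1}{3 \left(-78\right) + 3 \left(-54\right)}} + \frac{22801}{34970}\right)} = \frac{1}{74215 + \left(\frac{4 + 178 - 31684}{\left(-1\right) \frac{1}{-234 - 162}} + 22801 \cdot \frac{1}{34970}\right)} = \frac{1}{74215 + \left(\frac{4 + 178 - 31684}{\left(-1\right) \frac{1}{-396}} + \frac{22801}{34970}\right)} = \frac{1}{74215 + \left(- \frac{31502}{\left(-1\right) \left(- \frac{1}{396}\right)} + \frac{22801}{34970}\right)} = \frac{1}{74215 + \left(- 31502 \frac{1}{\frac{1}{396}} + \frac{22801}{34970}\right)} = \frac{1}{74215 + \left(\left(-31502\right) 396 + \frac{22801}{34970}\right)} = \frac{1}{74215 + \left(-12474792 + \frac{22801}{34970}\right)} = \frac{1}{74215 - \frac{436243453439}{34970}} = \frac{1}{- \frac{433648154889}{34970}} = - \frac{34970}{433648154889}$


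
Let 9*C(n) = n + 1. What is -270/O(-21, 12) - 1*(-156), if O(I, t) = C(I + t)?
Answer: 1839/4 ≈ 459.75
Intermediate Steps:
C(n) = ⅑ + n/9 (C(n) = (n + 1)/9 = (1 + n)/9 = ⅑ + n/9)
O(I, t) = ⅑ + I/9 + t/9 (O(I, t) = ⅑ + (I + t)/9 = ⅑ + (I/9 + t/9) = ⅑ + I/9 + t/9)
-270/O(-21, 12) - 1*(-156) = -270/(⅑ + (⅑)*(-21) + (⅑)*12) - 1*(-156) = -270/(⅑ - 7/3 + 4/3) + 156 = -270/(-8/9) + 156 = -270*(-9/8) + 156 = 1215/4 + 156 = 1839/4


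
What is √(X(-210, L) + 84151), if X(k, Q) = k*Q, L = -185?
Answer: √123001 ≈ 350.71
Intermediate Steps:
X(k, Q) = Q*k
√(X(-210, L) + 84151) = √(-185*(-210) + 84151) = √(38850 + 84151) = √123001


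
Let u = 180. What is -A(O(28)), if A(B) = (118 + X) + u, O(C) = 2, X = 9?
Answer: -307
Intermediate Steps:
A(B) = 307 (A(B) = (118 + 9) + 180 = 127 + 180 = 307)
-A(O(28)) = -1*307 = -307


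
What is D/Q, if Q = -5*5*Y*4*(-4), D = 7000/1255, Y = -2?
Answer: -7/1004 ≈ -0.0069721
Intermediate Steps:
D = 1400/251 (D = 7000*(1/1255) = 1400/251 ≈ 5.5777)
Q = -800 (Q = -5*5*(-2)*4*(-4) = -(-50)*4*(-4) = -5*(-40)*(-4) = 200*(-4) = -800)
D/Q = (1400/251)/(-800) = (1400/251)*(-1/800) = -7/1004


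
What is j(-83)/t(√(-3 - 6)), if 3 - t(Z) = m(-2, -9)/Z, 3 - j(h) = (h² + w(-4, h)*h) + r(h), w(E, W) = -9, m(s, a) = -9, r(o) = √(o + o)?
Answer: (1 - I)*(√166 - 7633*I)/6 ≈ -1270.0 - 1274.3*I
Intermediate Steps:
r(o) = √2*√o (r(o) = √(2*o) = √2*√o)
j(h) = 3 - h² + 9*h - √2*√h (j(h) = 3 - ((h² - 9*h) + √2*√h) = 3 - (h² - 9*h + √2*√h) = 3 + (-h² + 9*h - √2*√h) = 3 - h² + 9*h - √2*√h)
t(Z) = 3 + 9/Z (t(Z) = 3 - (-9)/Z = 3 + 9/Z)
j(-83)/t(√(-3 - 6)) = (3 - 1*(-83)² + 9*(-83) - √2*√(-83))/(3 + 9/(√(-3 - 6))) = (3 - 1*6889 - 747 - √2*I*√83)/(3 + 9/(√(-9))) = (3 - 6889 - 747 - I*√166)/(3 + 9/((3*I))) = (-7633 - I*√166)/(3 + 9*(-I/3)) = (-7633 - I*√166)/(3 - 3*I) = (-7633 - I*√166)*((3 + 3*I)/18) = (-7633 - I*√166)*(3 + 3*I)/18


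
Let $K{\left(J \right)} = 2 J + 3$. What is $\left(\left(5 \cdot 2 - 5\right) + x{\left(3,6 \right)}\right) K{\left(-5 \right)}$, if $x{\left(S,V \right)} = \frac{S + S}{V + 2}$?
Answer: $- \frac{161}{4} \approx -40.25$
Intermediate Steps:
$K{\left(J \right)} = 3 + 2 J$
$x{\left(S,V \right)} = \frac{2 S}{2 + V}$
$\left(\left(5 \cdot 2 - 5\right) + x{\left(3,6 \right)}\right) K{\left(-5 \right)} = \left(\left(5 \cdot 2 - 5\right) + 2 \cdot 3 \frac{1}{2 + 6}\right) \left(3 + 2 \left(-5\right)\right) = \left(\left(10 - 5\right) + 2 \cdot 3 \cdot \frac{1}{8}\right) \left(3 - 10\right) = \left(5 + 2 \cdot 3 \cdot \frac{1}{8}\right) \left(-7\right) = \left(5 + \frac{3}{4}\right) \left(-7\right) = \frac{23}{4} \left(-7\right) = - \frac{161}{4}$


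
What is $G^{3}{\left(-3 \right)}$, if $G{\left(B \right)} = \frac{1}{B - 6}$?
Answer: $- \frac{1}{729} \approx -0.0013717$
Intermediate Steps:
$G{\left(B \right)} = \frac{1}{-6 + B}$
$G^{3}{\left(-3 \right)} = \left(\frac{1}{-6 - 3}\right)^{3} = \left(\frac{1}{-9}\right)^{3} = \left(- \frac{1}{9}\right)^{3} = - \frac{1}{729}$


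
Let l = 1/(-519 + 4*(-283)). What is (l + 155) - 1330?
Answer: -1939926/1651 ≈ -1175.0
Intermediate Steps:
l = -1/1651 (l = 1/(-519 - 1132) = 1/(-1651) = -1/1651 ≈ -0.00060569)
(l + 155) - 1330 = (-1/1651 + 155) - 1330 = 255904/1651 - 1330 = -1939926/1651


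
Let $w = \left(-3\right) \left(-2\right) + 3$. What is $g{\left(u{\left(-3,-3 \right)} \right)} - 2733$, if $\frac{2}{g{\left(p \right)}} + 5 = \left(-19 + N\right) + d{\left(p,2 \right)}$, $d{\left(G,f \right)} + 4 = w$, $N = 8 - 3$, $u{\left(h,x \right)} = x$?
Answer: $- \frac{19132}{7} \approx -2733.1$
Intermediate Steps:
$w = 9$ ($w = 6 + 3 = 9$)
$N = 5$ ($N = 8 - 3 = 5$)
$d{\left(G,f \right)} = 5$ ($d{\left(G,f \right)} = -4 + 9 = 5$)
$g{\left(p \right)} = - \frac{1}{7}$ ($g{\left(p \right)} = \frac{2}{-5 + \left(\left(-19 + 5\right) + 5\right)} = \frac{2}{-5 + \left(-14 + 5\right)} = \frac{2}{-5 - 9} = \frac{2}{-14} = 2 \left(- \frac{1}{14}\right) = - \frac{1}{7}$)
$g{\left(u{\left(-3,-3 \right)} \right)} - 2733 = - \frac{1}{7} - 2733 = - \frac{19132}{7}$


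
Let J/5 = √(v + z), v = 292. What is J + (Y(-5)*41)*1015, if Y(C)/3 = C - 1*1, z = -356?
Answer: -749070 + 40*I ≈ -7.4907e+5 + 40.0*I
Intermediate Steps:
Y(C) = -3 + 3*C (Y(C) = 3*(C - 1*1) = 3*(C - 1) = 3*(-1 + C) = -3 + 3*C)
J = 40*I (J = 5*√(292 - 356) = 5*√(-64) = 5*(8*I) = 40*I ≈ 40.0*I)
J + (Y(-5)*41)*1015 = 40*I + ((-3 + 3*(-5))*41)*1015 = 40*I + ((-3 - 15)*41)*1015 = 40*I - 18*41*1015 = 40*I - 738*1015 = 40*I - 749070 = -749070 + 40*I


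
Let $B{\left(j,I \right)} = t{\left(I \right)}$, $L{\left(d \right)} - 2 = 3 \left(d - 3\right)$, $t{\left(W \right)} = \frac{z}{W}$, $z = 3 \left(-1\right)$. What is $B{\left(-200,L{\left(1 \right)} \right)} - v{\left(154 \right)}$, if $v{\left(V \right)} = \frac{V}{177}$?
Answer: $- \frac{85}{708} \approx -0.12006$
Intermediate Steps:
$z = -3$
$v{\left(V \right)} = \frac{V}{177}$ ($v{\left(V \right)} = V \frac{1}{177} = \frac{V}{177}$)
$t{\left(W \right)} = - \frac{3}{W}$
$L{\left(d \right)} = -7 + 3 d$ ($L{\left(d \right)} = 2 + 3 \left(d - 3\right) = 2 + 3 \left(-3 + d\right) = 2 + \left(-9 + 3 d\right) = -7 + 3 d$)
$B{\left(j,I \right)} = - \frac{3}{I}$
$B{\left(-200,L{\left(1 \right)} \right)} - v{\left(154 \right)} = - \frac{3}{-7 + 3 \cdot 1} - \frac{1}{177} \cdot 154 = - \frac{3}{-7 + 3} - \frac{154}{177} = - \frac{3}{-4} - \frac{154}{177} = \left(-3\right) \left(- \frac{1}{4}\right) - \frac{154}{177} = \frac{3}{4} - \frac{154}{177} = - \frac{85}{708}$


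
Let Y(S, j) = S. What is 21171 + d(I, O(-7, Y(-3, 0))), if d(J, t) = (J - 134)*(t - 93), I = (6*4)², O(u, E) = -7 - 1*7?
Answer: -26123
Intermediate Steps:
O(u, E) = -14 (O(u, E) = -7 - 7 = -14)
I = 576 (I = 24² = 576)
d(J, t) = (-134 + J)*(-93 + t)
21171 + d(I, O(-7, Y(-3, 0))) = 21171 + (12462 - 134*(-14) - 93*576 + 576*(-14)) = 21171 + (12462 + 1876 - 53568 - 8064) = 21171 - 47294 = -26123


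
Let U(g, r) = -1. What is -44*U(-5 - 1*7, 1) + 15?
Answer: 59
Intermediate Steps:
-44*U(-5 - 1*7, 1) + 15 = -44*(-1) + 15 = 44 + 15 = 59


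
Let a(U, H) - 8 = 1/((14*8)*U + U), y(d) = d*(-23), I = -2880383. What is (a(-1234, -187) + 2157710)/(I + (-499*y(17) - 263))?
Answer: -300876513355/374476650354 ≈ -0.80346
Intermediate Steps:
y(d) = -23*d
a(U, H) = 8 + 1/(113*U) (a(U, H) = 8 + 1/((14*8)*U + U) = 8 + 1/(112*U + U) = 8 + 1/(113*U))
(a(-1234, -187) + 2157710)/(I + (-499*y(17) - 263)) = ((8 + (1/113)/(-1234)) + 2157710)/(-2880383 + (-(-11477)*17 - 263)) = ((8 + (1/113)*(-1/1234)) + 2157710)/(-2880383 + (-499*(-391) - 263)) = ((8 - 1/139442) + 2157710)/(-2880383 + (195109 - 263)) = (1115535/139442 + 2157710)/(-2880383 + 194846) = (300876513355/139442)/(-2685537) = (300876513355/139442)*(-1/2685537) = -300876513355/374476650354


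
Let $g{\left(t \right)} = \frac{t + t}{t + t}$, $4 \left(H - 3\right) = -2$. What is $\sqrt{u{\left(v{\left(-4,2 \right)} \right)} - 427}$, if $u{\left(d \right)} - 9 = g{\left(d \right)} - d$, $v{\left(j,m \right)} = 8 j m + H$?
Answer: $\frac{3 i \sqrt{158}}{2} \approx 18.855 i$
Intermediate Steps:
$H = \frac{5}{2}$ ($H = 3 + \frac{1}{4} \left(-2\right) = 3 - \frac{1}{2} = \frac{5}{2} \approx 2.5$)
$v{\left(j,m \right)} = \frac{5}{2} + 8 j m$ ($v{\left(j,m \right)} = 8 j m + \frac{5}{2} = \frac{5}{2} + 8 j m$)
$g{\left(t \right)} = 1$ ($g{\left(t \right)} = \frac{2 t}{2 t} = 2 t \frac{1}{2 t} = 1$)
$u{\left(d \right)} = 10 - d$ ($u{\left(d \right)} = 9 - \left(-1 + d\right) = 10 - d$)
$\sqrt{u{\left(v{\left(-4,2 \right)} \right)} - 427} = \sqrt{\left(10 - \left(\frac{5}{2} + 8 \left(-4\right) 2\right)\right) - 427} = \sqrt{\left(10 - \left(\frac{5}{2} - 64\right)\right) - 427} = \sqrt{\left(10 - - \frac{123}{2}\right) - 427} = \sqrt{\left(10 + \frac{123}{2}\right) - 427} = \sqrt{\frac{143}{2} - 427} = \sqrt{- \frac{711}{2}} = \frac{3 i \sqrt{158}}{2}$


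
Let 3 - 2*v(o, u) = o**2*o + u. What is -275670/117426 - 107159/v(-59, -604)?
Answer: -6829222174/2015676003 ≈ -3.3881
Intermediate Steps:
v(o, u) = 3/2 - u/2 - o**3/2 (v(o, u) = 3/2 - (o**2*o + u)/2 = 3/2 - (o**3 + u)/2 = 3/2 - (u + o**3)/2 = 3/2 + (-u/2 - o**3/2) = 3/2 - u/2 - o**3/2)
-275670/117426 - 107159/v(-59, -604) = -275670/117426 - 107159/(3/2 - 1/2*(-604) - 1/2*(-59)**3) = -275670*1/117426 - 107159/(3/2 + 302 - 1/2*(-205379)) = -45945/19571 - 107159/(3/2 + 302 + 205379/2) = -45945/19571 - 107159/102993 = -6829222174/2015676003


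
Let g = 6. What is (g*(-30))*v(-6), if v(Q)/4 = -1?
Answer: 720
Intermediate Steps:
v(Q) = -4 (v(Q) = 4*(-1) = -4)
(g*(-30))*v(-6) = (6*(-30))*(-4) = -180*(-4) = 720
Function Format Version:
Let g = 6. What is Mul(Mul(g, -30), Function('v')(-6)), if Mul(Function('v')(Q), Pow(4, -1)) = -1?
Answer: 720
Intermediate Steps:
Function('v')(Q) = -4 (Function('v')(Q) = Mul(4, -1) = -4)
Mul(Mul(g, -30), Function('v')(-6)) = Mul(Mul(6, -30), -4) = Mul(-180, -4) = 720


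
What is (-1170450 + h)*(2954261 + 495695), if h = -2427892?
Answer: -12414121572952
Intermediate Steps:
(-1170450 + h)*(2954261 + 495695) = (-1170450 - 2427892)*(2954261 + 495695) = -3598342*3449956 = -12414121572952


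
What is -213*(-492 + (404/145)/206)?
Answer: 1565085234/14935 ≈ 1.0479e+5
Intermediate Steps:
-213*(-492 + (404/145)/206) = -213*(-492 + (404*(1/145))*(1/206)) = -213*(-492 + (404/145)*(1/206)) = -213*(-492 + 202/14935) = -213*(-7347818/14935) = 1565085234/14935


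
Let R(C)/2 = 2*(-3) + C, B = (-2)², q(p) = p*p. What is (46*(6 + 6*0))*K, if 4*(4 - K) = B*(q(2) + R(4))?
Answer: 1104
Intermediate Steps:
q(p) = p²
B = 4
R(C) = -12 + 2*C (R(C) = 2*(2*(-3) + C) = 2*(-6 + C) = -12 + 2*C)
K = 4 (K = 4 - (2² + (-12 + 2*4)) = 4 - (4 + (-12 + 8)) = 4 - (4 - 4) = 4 - 0 = 4 - ¼*0 = 4 + 0 = 4)
(46*(6 + 6*0))*K = (46*(6 + 6*0))*4 = (46*(6 + 0))*4 = (46*6)*4 = 276*4 = 1104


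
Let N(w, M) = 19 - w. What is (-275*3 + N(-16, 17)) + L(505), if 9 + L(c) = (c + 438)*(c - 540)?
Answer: -33804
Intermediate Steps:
L(c) = -9 + (-540 + c)*(438 + c) (L(c) = -9 + (c + 438)*(c - 540) = -9 + (438 + c)*(-540 + c) = -9 + (-540 + c)*(438 + c))
(-275*3 + N(-16, 17)) + L(505) = (-275*3 + (19 - 1*(-16))) + (-236529 + 505² - 102*505) = (-825 + (19 + 16)) + (-236529 + 255025 - 51510) = (-825 + 35) - 33014 = -790 - 33014 = -33804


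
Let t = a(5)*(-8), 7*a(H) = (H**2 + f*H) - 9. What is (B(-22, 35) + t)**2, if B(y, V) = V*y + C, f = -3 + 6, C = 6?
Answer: 31315216/49 ≈ 6.3909e+5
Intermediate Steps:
f = 3
B(y, V) = 6 + V*y (B(y, V) = V*y + 6 = 6 + V*y)
a(H) = -9/7 + H**2/7 + 3*H/7 (a(H) = ((H**2 + 3*H) - 9)/7 = (-9 + H**2 + 3*H)/7 = -9/7 + H**2/7 + 3*H/7)
t = -248/7 (t = (-9/7 + (1/7)*5**2 + (3/7)*5)*(-8) = (-9/7 + (1/7)*25 + 15/7)*(-8) = (-9/7 + 25/7 + 15/7)*(-8) = (31/7)*(-8) = -248/7 ≈ -35.429)
(B(-22, 35) + t)**2 = ((6 + 35*(-22)) - 248/7)**2 = ((6 - 770) - 248/7)**2 = (-764 - 248/7)**2 = (-5596/7)**2 = 31315216/49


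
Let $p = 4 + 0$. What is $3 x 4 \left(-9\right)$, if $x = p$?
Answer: $-432$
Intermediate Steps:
$p = 4$
$x = 4$
$3 x 4 \left(-9\right) = 3 \cdot 4 \cdot 4 \left(-9\right) = 12 \cdot 4 \left(-9\right) = 48 \left(-9\right) = -432$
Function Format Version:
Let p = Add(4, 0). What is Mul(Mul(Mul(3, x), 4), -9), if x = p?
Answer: -432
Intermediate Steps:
p = 4
x = 4
Mul(Mul(Mul(3, x), 4), -9) = Mul(Mul(Mul(3, 4), 4), -9) = Mul(Mul(12, 4), -9) = Mul(48, -9) = -432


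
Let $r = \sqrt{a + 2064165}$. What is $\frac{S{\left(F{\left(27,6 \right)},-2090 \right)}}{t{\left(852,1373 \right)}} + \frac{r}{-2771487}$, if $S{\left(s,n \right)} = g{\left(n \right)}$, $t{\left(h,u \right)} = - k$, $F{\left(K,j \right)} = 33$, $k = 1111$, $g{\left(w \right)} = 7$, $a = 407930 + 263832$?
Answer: $- \frac{7}{1111} - \frac{\sqrt{2735927}}{2771487} \approx -0.0068974$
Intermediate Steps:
$a = 671762$
$t{\left(h,u \right)} = -1111$ ($t{\left(h,u \right)} = \left(-1\right) 1111 = -1111$)
$S{\left(s,n \right)} = 7$
$r = \sqrt{2735927}$ ($r = \sqrt{671762 + 2064165} = \sqrt{2735927} \approx 1654.1$)
$\frac{S{\left(F{\left(27,6 \right)},-2090 \right)}}{t{\left(852,1373 \right)}} + \frac{r}{-2771487} = \frac{7}{-1111} + \frac{\sqrt{2735927}}{-2771487} = 7 \left(- \frac{1}{1111}\right) + \sqrt{2735927} \left(- \frac{1}{2771487}\right) = - \frac{7}{1111} - \frac{\sqrt{2735927}}{2771487}$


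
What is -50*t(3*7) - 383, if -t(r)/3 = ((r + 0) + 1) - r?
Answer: -233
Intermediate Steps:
t(r) = -3 (t(r) = -3*(((r + 0) + 1) - r) = -3*((r + 1) - r) = -3*((1 + r) - r) = -3*1 = -3)
-50*t(3*7) - 383 = -50*(-3) - 383 = 150 - 383 = -233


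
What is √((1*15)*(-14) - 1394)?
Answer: 2*I*√401 ≈ 40.05*I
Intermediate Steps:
√((1*15)*(-14) - 1394) = √(15*(-14) - 1394) = √(-210 - 1394) = √(-1604) = 2*I*√401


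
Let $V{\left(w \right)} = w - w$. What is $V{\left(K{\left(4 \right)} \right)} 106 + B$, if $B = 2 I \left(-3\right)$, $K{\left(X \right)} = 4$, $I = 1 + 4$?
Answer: $-30$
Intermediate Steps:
$I = 5$
$V{\left(w \right)} = 0$
$B = -30$ ($B = 2 \cdot 5 \left(-3\right) = 10 \left(-3\right) = -30$)
$V{\left(K{\left(4 \right)} \right)} 106 + B = 0 \cdot 106 - 30 = 0 - 30 = -30$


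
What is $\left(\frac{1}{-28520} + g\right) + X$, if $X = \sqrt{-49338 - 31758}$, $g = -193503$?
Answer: $- \frac{5518705561}{28520} + 2 i \sqrt{20274} \approx -1.935 \cdot 10^{5} + 284.77 i$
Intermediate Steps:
$X = 2 i \sqrt{20274}$ ($X = \sqrt{-81096} = 2 i \sqrt{20274} \approx 284.77 i$)
$\left(\frac{1}{-28520} + g\right) + X = \left(\frac{1}{-28520} - 193503\right) + 2 i \sqrt{20274} = \left(- \frac{1}{28520} - 193503\right) + 2 i \sqrt{20274} = - \frac{5518705561}{28520} + 2 i \sqrt{20274}$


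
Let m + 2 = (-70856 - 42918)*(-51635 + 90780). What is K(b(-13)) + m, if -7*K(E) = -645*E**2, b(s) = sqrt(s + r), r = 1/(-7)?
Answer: -218230537708/49 ≈ -4.4537e+9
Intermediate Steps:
r = -1/7 ≈ -0.14286
b(s) = sqrt(-1/7 + s) (b(s) = sqrt(s - 1/7) = sqrt(-1/7 + s))
K(E) = 645*E**2/7 (K(E) = -(-645)*E**2/7 = 645*E**2/7)
m = -4453683232 (m = -2 + (-70856 - 42918)*(-51635 + 90780) = -2 - 113774*39145 = -2 - 4453683230 = -4453683232)
K(b(-13)) + m = 645*(sqrt(-7 + 49*(-13))/7)**2/7 - 4453683232 = 645*(sqrt(-7 - 637)/7)**2/7 - 4453683232 = 645*(sqrt(-644)/7)**2/7 - 4453683232 = 645*((2*I*sqrt(161))/7)**2/7 - 4453683232 = 645*(2*I*sqrt(161)/7)**2/7 - 4453683232 = (645/7)*(-92/7) - 4453683232 = -59340/49 - 4453683232 = -218230537708/49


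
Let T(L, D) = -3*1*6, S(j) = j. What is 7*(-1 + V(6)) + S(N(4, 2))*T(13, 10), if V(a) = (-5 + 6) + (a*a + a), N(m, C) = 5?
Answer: 204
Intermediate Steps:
T(L, D) = -18 (T(L, D) = -3*6 = -18)
V(a) = 1 + a + a² (V(a) = 1 + (a² + a) = 1 + (a + a²) = 1 + a + a²)
7*(-1 + V(6)) + S(N(4, 2))*T(13, 10) = 7*(-1 + (1 + 6 + 6²)) + 5*(-18) = 7*(-1 + (1 + 6 + 36)) - 90 = 7*(-1 + 43) - 90 = 7*42 - 90 = 294 - 90 = 204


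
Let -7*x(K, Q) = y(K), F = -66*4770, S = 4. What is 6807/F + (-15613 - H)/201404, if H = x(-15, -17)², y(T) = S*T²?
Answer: -23459585113/129453931530 ≈ -0.18122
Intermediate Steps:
F = -314820
y(T) = 4*T²
x(K, Q) = -4*K²/7
H = 810000/49 (H = (-4/7*(-15)²)² = (-4/7*225)² = (-900/7)² = 810000/49 ≈ 16531.)
6807/F + (-15613 - H)/201404 = 6807/(-314820) + (-15613 - 1*810000/49)/201404 = 6807*(-1/314820) + (-15613 - 810000/49)*(1/201404) = -2269/104940 - 1575037/49*1/201404 = -2269/104940 - 1575037/9868796 = -23459585113/129453931530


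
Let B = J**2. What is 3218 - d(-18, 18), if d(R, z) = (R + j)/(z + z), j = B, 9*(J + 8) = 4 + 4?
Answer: 4690525/1458 ≈ 3217.1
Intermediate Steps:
J = -64/9 (J = -8 + (4 + 4)/9 = -8 + (1/9)*8 = -8 + 8/9 = -64/9 ≈ -7.1111)
B = 4096/81 (B = (-64/9)**2 = 4096/81 ≈ 50.568)
j = 4096/81 ≈ 50.568
d(R, z) = (4096/81 + R)/(2*z) (d(R, z) = (R + 4096/81)/(z + z) = (4096/81 + R)/((2*z)) = (4096/81 + R)*(1/(2*z)) = (4096/81 + R)/(2*z))
3218 - d(-18, 18) = 3218 - (4096 + 81*(-18))/(162*18) = 3218 - (4096 - 1458)/(162*18) = 3218 - 2638/(162*18) = 3218 - 1*1319/1458 = 3218 - 1319/1458 = 4690525/1458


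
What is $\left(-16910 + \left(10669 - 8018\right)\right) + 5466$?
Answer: $-8793$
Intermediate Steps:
$\left(-16910 + \left(10669 - 8018\right)\right) + 5466 = \left(-16910 + 2651\right) + 5466 = -14259 + 5466 = -8793$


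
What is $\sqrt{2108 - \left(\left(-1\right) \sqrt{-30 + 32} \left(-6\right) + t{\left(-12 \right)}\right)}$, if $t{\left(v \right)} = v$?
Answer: $\sqrt{2120 - 6 \sqrt{2}} \approx 45.951$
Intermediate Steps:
$\sqrt{2108 - \left(\left(-1\right) \sqrt{-30 + 32} \left(-6\right) + t{\left(-12 \right)}\right)} = \sqrt{2108 + \left(\sqrt{-30 + 32} \left(-6\right) - -12\right)} = \sqrt{2108 + \left(\sqrt{2} \left(-6\right) + 12\right)} = \sqrt{2108 + \left(- 6 \sqrt{2} + 12\right)} = \sqrt{2108 + \left(12 - 6 \sqrt{2}\right)} = \sqrt{2120 - 6 \sqrt{2}}$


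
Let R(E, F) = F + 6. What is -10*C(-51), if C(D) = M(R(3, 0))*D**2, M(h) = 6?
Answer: -156060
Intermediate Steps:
R(E, F) = 6 + F
C(D) = 6*D**2
-10*C(-51) = -60*(-51)**2 = -60*2601 = -10*15606 = -156060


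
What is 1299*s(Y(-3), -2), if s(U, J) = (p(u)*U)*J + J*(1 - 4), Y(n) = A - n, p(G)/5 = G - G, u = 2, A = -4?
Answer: 7794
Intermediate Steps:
p(G) = 0 (p(G) = 5*(G - G) = 5*0 = 0)
Y(n) = -4 - n
s(U, J) = -3*J (s(U, J) = (0*U)*J + J*(1 - 4) = 0*J + J*(-3) = 0 - 3*J = -3*J)
1299*s(Y(-3), -2) = 1299*(-3*(-2)) = 1299*6 = 7794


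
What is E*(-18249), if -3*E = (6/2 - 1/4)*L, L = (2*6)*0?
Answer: 0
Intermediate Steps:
L = 0 (L = 12*0 = 0)
E = 0 (E = -(6/2 - 1/4)*0/3 = -(6*(½) - 1*¼)*0/3 = -(3 - ¼)*0/3 = -11*0/12 = -⅓*0 = 0)
E*(-18249) = 0*(-18249) = 0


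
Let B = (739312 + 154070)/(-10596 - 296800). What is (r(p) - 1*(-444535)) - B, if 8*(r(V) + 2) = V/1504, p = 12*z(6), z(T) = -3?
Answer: 102759716014759/231161792 ≈ 4.4454e+5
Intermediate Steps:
B = -446691/153698 (B = 893382/(-307396) = 893382*(-1/307396) = -446691/153698 ≈ -2.9063)
p = -36 (p = 12*(-3) = -36)
r(V) = -2 + V/12032 (r(V) = -2 + (V/1504)/8 = -2 + V/12032)
(r(p) - 1*(-444535)) - B = ((-2 + (1/12032)*(-36)) - 1*(-444535)) - 1*(-446691/153698) = ((-2 - 9/3008) + 444535) + 446691/153698 = (-6025/3008 + 444535) + 446691/153698 = 1337155255/3008 + 446691/153698 = 102759716014759/231161792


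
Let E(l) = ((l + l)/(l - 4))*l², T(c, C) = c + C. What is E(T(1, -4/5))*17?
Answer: -34/475 ≈ -0.071579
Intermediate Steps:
T(c, C) = C + c
E(l) = 2*l³/(-4 + l) (E(l) = ((2*l)/(-4 + l))*l² = (2*l/(-4 + l))*l² = 2*l³/(-4 + l))
E(T(1, -4/5))*17 = (2*(-4/5 + 1)³/(-4 + (-4/5 + 1)))*17 = (2*(-4*⅕ + 1)³/(-4 + (-4*⅕ + 1)))*17 = (2*(-⅘ + 1)³/(-4 + (-⅘ + 1)))*17 = (2*(⅕)³/(-4 + ⅕))*17 = (2*(1/125)/(-19/5))*17 = (2*(1/125)*(-5/19))*17 = -2/475*17 = -34/475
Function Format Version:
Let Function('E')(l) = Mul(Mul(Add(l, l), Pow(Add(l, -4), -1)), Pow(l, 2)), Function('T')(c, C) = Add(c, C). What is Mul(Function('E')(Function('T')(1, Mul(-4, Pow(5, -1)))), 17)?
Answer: Rational(-34, 475) ≈ -0.071579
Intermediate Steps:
Function('T')(c, C) = Add(C, c)
Function('E')(l) = Mul(2, Pow(l, 3), Pow(Add(-4, l), -1)) (Function('E')(l) = Mul(Mul(Mul(2, l), Pow(Add(-4, l), -1)), Pow(l, 2)) = Mul(Mul(2, l, Pow(Add(-4, l), -1)), Pow(l, 2)) = Mul(2, Pow(l, 3), Pow(Add(-4, l), -1)))
Mul(Function('E')(Function('T')(1, Mul(-4, Pow(5, -1)))), 17) = Mul(Mul(2, Pow(Add(Mul(-4, Pow(5, -1)), 1), 3), Pow(Add(-4, Add(Mul(-4, Pow(5, -1)), 1)), -1)), 17) = Mul(Mul(2, Pow(Add(Mul(-4, Rational(1, 5)), 1), 3), Pow(Add(-4, Add(Mul(-4, Rational(1, 5)), 1)), -1)), 17) = Mul(Mul(2, Pow(Add(Rational(-4, 5), 1), 3), Pow(Add(-4, Add(Rational(-4, 5), 1)), -1)), 17) = Mul(Mul(2, Pow(Rational(1, 5), 3), Pow(Add(-4, Rational(1, 5)), -1)), 17) = Mul(Mul(2, Rational(1, 125), Pow(Rational(-19, 5), -1)), 17) = Mul(Mul(2, Rational(1, 125), Rational(-5, 19)), 17) = Mul(Rational(-2, 475), 17) = Rational(-34, 475)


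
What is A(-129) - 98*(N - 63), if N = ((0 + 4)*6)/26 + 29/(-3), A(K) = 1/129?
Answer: 11790785/1677 ≈ 7030.9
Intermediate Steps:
A(K) = 1/129
N = -341/39 (N = (4*6)*(1/26) + 29*(-⅓) = 24*(1/26) - 29/3 = 12/13 - 29/3 = -341/39 ≈ -8.7436)
A(-129) - 98*(N - 63) = 1/129 - 98*(-341/39 - 63) = 1/129 - 98*(-2798)/39 = 1/129 - 1*(-274204/39) = 1/129 + 274204/39 = 11790785/1677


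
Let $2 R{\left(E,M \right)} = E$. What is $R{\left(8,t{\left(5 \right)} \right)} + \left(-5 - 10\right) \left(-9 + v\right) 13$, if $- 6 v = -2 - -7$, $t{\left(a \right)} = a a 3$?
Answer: $\frac{3843}{2} \approx 1921.5$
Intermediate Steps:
$t{\left(a \right)} = 3 a^{2}$ ($t{\left(a \right)} = a^{2} \cdot 3 = 3 a^{2}$)
$R{\left(E,M \right)} = \frac{E}{2}$
$v = - \frac{5}{6}$ ($v = - \frac{-2 - -7}{6} = - \frac{-2 + 7}{6} = \left(- \frac{1}{6}\right) 5 = - \frac{5}{6} \approx -0.83333$)
$R{\left(8,t{\left(5 \right)} \right)} + \left(-5 - 10\right) \left(-9 + v\right) 13 = \frac{1}{2} \cdot 8 + \left(-5 - 10\right) \left(-9 - \frac{5}{6}\right) 13 = 4 + \left(-15\right) \left(- \frac{59}{6}\right) 13 = 4 + \frac{295}{2} \cdot 13 = 4 + \frac{3835}{2} = \frac{3843}{2}$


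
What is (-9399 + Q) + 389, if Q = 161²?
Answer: 16911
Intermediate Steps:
Q = 25921
(-9399 + Q) + 389 = (-9399 + 25921) + 389 = 16522 + 389 = 16911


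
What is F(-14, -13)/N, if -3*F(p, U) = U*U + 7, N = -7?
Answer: 176/21 ≈ 8.3810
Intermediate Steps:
F(p, U) = -7/3 - U²/3 (F(p, U) = -(U*U + 7)/3 = -(U² + 7)/3 = -(7 + U²)/3 = -7/3 - U²/3)
F(-14, -13)/N = (-7/3 - ⅓*(-13)²)/(-7) = (-7/3 - ⅓*169)*(-⅐) = (-7/3 - 169/3)*(-⅐) = -176/3*(-⅐) = 176/21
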